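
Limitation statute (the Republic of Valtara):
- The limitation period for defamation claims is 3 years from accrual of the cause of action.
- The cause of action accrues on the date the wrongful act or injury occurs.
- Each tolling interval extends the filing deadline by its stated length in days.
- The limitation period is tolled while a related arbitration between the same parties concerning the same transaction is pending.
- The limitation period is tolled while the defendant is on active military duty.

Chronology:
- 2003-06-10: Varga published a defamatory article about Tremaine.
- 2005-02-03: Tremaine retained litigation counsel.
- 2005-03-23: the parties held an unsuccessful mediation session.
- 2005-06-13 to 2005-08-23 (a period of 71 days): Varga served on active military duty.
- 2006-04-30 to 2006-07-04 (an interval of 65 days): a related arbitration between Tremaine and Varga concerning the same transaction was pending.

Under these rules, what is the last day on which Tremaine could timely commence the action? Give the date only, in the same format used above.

2006-10-24

The claim accrued on 2003-06-10, when the wrongful act occurred.
3 years from 2003-06-10 is 2006-06-10.
The period was tolled for 71 days by the defendant's active military service (2005-06-13 to 2005-08-23), pushing the deadline to 2006-08-20.
Because the pending related arbitration ran from 2006-04-30 to 2006-07-04, the deadline is extended by 65 days to 2006-10-24.
Nothing else in the chronology tolls or restarts the period.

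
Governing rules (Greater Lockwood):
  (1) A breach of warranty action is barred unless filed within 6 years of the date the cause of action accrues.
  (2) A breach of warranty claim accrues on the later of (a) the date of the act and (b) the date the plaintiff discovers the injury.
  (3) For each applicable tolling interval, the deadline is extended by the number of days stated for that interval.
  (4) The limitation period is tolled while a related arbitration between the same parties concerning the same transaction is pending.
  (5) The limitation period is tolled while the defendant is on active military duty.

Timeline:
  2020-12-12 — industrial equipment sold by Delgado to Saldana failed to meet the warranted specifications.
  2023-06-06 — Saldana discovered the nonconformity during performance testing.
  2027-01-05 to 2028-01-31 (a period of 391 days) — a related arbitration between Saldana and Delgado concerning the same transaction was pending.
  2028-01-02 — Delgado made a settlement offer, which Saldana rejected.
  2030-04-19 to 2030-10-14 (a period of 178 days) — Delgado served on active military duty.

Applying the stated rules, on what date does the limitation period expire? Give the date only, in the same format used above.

2030-12-27

Taking the later of the act (2020-12-12) and discovery (2023-06-06), the claim accrued on 2023-06-06.
The untolled deadline — 6 years after 2023-06-06 — is 2029-06-06.
The pending related arbitration from 2027-01-05 to 2028-01-31 tolled the period for 391 days, extending the deadline to 2030-07-02.
The defendant's active military service from 2030-04-19 to 2030-10-14 tolled the period for 178 days, extending the deadline to 2030-12-27.
None of the other events listed affects the running of the period under the stated rules.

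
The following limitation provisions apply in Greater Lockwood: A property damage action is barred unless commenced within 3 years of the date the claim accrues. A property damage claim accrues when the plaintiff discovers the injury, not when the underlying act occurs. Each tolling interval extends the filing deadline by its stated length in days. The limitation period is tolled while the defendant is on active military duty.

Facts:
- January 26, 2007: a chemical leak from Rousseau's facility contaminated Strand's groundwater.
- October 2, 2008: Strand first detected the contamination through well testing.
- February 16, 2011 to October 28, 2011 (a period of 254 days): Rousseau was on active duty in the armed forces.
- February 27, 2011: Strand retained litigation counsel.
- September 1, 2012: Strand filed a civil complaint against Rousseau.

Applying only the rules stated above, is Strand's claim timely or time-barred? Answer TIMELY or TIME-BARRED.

Under the discovery rule, the claim accrued on October 2, 2008, when Strand discovered the injury — not on the January 26, 2007 date of the underlying act.
The untolled deadline — 3 years after October 2, 2008 — is October 2, 2011.
The period was tolled for 254 days by the defendant's active military service (February 16, 2011 to October 28, 2011), pushing the deadline to June 12, 2012.
Nothing else in the chronology tolls or restarts the period.
Filing on September 1, 2012 missed the June 12, 2012 deadline — the action is time-barred.

TIME-BARRED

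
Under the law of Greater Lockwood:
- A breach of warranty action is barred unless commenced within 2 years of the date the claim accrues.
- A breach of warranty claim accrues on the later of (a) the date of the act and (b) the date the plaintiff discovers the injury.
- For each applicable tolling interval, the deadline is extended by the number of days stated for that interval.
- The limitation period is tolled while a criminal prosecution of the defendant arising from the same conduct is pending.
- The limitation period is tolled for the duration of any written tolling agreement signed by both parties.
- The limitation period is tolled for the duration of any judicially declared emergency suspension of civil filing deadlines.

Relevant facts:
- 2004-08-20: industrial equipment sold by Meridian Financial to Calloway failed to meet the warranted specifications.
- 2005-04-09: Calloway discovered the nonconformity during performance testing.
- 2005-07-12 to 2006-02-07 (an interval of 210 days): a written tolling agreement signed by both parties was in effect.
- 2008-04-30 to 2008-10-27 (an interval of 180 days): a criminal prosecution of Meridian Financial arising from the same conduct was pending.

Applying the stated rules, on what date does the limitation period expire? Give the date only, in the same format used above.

The claim accrued on 2005-04-09 — the later of the 2004-08-20 act and the 2005-04-09 discovery.
2 years from 2005-04-09 is 2007-04-09.
Because the written tolling agreement ran from 2005-07-12 to 2006-02-07, the deadline is extended by 210 days to 2007-11-05.
The pending criminal prosecution from 2008-04-30 to 2008-10-27 began after the period had already run on 2007-11-05, so it has no tolling effect.

2007-11-05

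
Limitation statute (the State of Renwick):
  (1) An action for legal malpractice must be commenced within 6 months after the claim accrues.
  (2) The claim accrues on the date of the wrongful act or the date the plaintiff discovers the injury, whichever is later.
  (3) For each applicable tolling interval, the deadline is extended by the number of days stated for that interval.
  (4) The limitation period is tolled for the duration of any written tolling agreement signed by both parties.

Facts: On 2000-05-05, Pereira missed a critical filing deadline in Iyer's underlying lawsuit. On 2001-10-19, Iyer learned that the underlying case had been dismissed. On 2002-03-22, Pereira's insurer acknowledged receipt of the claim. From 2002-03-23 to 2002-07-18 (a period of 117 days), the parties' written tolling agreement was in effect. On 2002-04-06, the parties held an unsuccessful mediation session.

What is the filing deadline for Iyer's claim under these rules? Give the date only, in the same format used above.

2002-08-14

Because discovery on 2001-10-19 post-dates the 2000-05-05 act, accrual under the later-of rule falls on 2001-10-19.
The untolled deadline — 6 months after 2001-10-19 — is 2002-04-19.
Because the written tolling agreement ran from 2002-03-23 to 2002-07-18, the deadline is extended by 117 days to 2002-08-14.
The other events in the timeline have no effect on the limitation period under the stated rules.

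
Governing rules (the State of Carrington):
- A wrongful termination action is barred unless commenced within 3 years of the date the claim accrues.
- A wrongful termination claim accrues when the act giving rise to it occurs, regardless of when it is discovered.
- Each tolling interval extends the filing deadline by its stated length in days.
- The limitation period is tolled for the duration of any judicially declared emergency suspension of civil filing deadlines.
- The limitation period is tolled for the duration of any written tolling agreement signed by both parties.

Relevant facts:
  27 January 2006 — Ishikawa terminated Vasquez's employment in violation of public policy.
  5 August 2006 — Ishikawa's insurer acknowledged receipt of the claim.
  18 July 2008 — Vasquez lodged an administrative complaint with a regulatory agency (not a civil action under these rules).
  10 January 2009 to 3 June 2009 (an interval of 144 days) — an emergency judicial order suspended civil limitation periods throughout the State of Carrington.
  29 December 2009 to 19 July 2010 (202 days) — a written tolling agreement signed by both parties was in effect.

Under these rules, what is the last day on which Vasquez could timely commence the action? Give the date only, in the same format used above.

20 June 2009

The limitation period began to run on 27 January 2006.
3 years from 27 January 2006 is 27 January 2009.
The emergency suspension of filing deadlines from 10 January 2009 to 3 June 2009 tolled the period for 144 days, extending the deadline to 20 June 2009.
The written tolling agreement from 29 December 2009 to 19 July 2010 began after the period had already run on 20 June 2009, so it has no tolling effect.
Nothing else in the chronology tolls or restarts the period.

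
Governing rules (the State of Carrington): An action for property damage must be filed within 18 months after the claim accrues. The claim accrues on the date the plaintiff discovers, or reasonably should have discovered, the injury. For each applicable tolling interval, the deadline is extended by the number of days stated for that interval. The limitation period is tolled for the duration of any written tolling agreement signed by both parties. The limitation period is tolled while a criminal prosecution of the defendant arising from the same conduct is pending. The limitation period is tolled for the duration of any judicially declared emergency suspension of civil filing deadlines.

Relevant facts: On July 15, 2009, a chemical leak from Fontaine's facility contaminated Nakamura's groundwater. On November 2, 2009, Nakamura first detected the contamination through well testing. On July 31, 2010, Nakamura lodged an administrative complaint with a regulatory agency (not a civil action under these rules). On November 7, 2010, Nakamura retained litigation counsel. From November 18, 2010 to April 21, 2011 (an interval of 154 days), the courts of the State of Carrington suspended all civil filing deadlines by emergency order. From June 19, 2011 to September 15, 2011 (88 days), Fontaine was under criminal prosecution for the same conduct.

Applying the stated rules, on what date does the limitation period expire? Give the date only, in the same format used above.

December 30, 2011

Accrual is tied to discovery, so the period began on November 2, 2009 rather than on July 15, 2009 when the act occurred.
18 months from November 2, 2009 is May 2, 2011.
The period was tolled for 154 days by the emergency suspension of filing deadlines (November 18, 2010 to April 21, 2011), pushing the deadline to October 3, 2011.
The period was tolled for 88 days by the pending criminal prosecution (June 19, 2011 to September 15, 2011), pushing the deadline to December 30, 2011.
The other events in the timeline have no effect on the limitation period under the stated rules.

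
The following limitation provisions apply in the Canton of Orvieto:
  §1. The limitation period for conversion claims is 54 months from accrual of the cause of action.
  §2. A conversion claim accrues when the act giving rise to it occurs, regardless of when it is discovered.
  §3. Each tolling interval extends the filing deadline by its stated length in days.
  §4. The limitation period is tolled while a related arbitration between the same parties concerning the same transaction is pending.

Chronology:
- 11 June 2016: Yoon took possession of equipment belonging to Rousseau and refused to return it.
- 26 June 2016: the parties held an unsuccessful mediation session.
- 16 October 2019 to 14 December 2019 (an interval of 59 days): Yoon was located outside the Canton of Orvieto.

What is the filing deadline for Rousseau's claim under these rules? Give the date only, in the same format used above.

11 December 2020

The claim accrued on 11 June 2016, when the wrongful act occurred.
Adding the 54 months base period to 11 June 2016 gives a deadline of 11 December 2020, before any tolling.
The defendant's absence from the jurisdiction from 16 October 2019 to 14 December 2019 does not toll the period, because no stated rule makes the defendant's absence a tolling event.
None of the other events listed affects the running of the period under the stated rules.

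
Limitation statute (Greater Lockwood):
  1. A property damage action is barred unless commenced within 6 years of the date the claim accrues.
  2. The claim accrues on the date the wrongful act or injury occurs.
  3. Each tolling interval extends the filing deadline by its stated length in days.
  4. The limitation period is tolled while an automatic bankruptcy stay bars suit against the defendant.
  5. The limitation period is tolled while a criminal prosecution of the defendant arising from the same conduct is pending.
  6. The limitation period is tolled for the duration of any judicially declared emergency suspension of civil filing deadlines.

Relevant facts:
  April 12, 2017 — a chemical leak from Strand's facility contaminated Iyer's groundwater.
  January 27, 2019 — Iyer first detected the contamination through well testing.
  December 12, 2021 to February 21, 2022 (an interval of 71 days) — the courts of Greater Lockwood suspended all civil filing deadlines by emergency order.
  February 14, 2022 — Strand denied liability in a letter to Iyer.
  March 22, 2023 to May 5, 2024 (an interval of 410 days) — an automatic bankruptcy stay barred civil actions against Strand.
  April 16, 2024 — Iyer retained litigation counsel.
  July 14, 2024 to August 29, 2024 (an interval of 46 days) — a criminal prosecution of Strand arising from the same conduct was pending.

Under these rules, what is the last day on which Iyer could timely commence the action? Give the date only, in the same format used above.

Because the rule ties accrual to occurrence, the claim accrued on April 12, 2017, not on the January 27, 2019 discovery date.
The untolled deadline — 6 years after April 12, 2017 — is April 12, 2023.
The period was tolled for 71 days by the emergency suspension of filing deadlines (December 12, 2021 to February 21, 2022), pushing the deadline to June 22, 2023.
The automatic bankruptcy stay from March 22, 2023 to May 5, 2024 tolled the period for 410 days, extending the deadline to August 5, 2024.
Because the pending criminal prosecution ran from July 14, 2024 to August 29, 2024, the deadline is extended by 46 days to September 20, 2024.
None of the other events listed affects the running of the period under the stated rules.

September 20, 2024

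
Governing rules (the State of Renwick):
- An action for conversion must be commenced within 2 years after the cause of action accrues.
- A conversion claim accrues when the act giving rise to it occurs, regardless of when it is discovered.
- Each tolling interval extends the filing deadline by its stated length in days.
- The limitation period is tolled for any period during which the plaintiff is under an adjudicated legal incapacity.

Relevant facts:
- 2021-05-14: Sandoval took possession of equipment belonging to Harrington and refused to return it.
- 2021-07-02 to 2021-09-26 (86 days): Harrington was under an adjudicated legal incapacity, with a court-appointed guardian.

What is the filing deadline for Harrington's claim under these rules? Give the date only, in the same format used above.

The claim accrued on 2021-05-14, when the wrongful act occurred.
Adding the 2 years base period to 2021-05-14 gives a deadline of 2023-05-14, before any tolling.
Because the plaintiff's legal incapacity ran from 2021-07-02 to 2021-09-26, the deadline is extended by 86 days to 2023-08-08.

2023-08-08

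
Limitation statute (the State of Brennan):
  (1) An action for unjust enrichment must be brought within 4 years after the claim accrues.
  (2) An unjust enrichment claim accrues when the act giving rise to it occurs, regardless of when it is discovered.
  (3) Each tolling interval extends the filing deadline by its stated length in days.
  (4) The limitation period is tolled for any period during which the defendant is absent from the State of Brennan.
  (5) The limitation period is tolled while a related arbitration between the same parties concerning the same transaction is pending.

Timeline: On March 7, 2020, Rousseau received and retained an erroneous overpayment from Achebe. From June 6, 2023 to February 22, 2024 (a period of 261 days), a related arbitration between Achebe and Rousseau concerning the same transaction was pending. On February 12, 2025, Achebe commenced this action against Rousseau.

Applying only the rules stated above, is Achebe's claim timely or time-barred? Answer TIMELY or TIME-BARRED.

TIME-BARRED

The claim accrued on March 7, 2020, the date of the act.
Adding the 4 years base period to March 7, 2020 gives a deadline of March 7, 2024, before any tolling.
The pending related arbitration from June 6, 2023 to February 22, 2024 tolled the period for 261 days, extending the deadline to November 23, 2024.
Filing on February 12, 2025 missed the November 23, 2024 deadline — the action is time-barred.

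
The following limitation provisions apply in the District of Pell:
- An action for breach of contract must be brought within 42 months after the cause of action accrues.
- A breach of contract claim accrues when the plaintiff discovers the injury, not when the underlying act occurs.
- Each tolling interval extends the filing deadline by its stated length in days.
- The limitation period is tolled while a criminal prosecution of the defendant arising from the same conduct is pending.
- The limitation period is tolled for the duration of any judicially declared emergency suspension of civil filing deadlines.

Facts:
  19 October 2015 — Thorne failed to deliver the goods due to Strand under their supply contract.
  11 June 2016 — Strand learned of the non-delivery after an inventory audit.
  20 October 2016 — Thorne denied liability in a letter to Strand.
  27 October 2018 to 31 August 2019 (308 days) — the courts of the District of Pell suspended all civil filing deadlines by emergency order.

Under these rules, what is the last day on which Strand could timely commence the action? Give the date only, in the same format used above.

14 October 2020

Under the discovery rule, the claim accrued on 11 June 2016, when Strand discovered the injury — not on the 19 October 2015 date of the underlying act.
Adding the 42 months base period to 11 June 2016 gives a deadline of 11 December 2019, before any tolling.
The emergency suspension of filing deadlines from 27 October 2018 to 31 August 2019 tolled the period for 308 days, extending the deadline to 14 October 2020.
None of the other events listed affects the running of the period under the stated rules.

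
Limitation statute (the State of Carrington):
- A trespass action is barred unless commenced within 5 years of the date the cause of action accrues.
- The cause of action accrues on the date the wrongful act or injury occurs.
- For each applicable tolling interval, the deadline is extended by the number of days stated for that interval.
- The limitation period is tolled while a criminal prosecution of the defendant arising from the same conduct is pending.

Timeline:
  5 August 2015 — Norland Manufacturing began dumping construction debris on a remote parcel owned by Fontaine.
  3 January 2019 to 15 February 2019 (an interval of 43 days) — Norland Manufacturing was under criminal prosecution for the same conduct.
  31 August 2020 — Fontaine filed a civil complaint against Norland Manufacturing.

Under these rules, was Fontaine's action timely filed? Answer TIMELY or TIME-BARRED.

The limitation period began to run on 5 August 2015.
5 years from 5 August 2015 is 5 August 2020.
The pending criminal prosecution from 3 January 2019 to 15 February 2019 tolled the period for 43 days, extending the deadline to 17 September 2020.
Fontaine filed on 31 August 2020, before the 17 September 2020 deadline, so the action is timely.

TIMELY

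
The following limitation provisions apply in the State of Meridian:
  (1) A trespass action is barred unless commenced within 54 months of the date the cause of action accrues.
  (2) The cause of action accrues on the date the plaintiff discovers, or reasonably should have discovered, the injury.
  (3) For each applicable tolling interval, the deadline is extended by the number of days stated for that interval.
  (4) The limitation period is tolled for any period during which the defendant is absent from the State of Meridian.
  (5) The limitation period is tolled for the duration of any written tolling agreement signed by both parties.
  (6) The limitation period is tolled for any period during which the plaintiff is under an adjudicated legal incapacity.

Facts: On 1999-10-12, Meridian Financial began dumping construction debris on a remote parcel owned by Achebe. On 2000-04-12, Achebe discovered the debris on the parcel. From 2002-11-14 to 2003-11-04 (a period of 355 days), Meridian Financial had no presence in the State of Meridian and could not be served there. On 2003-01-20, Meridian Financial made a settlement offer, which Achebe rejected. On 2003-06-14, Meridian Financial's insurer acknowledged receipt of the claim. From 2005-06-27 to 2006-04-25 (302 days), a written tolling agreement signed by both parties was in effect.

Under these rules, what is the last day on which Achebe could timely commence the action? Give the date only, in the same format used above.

Under the discovery rule, the claim accrued on 2000-04-12, when Achebe discovered the injury — not on the 1999-10-12 date of the underlying act.
The untolled deadline — 54 months after 2000-04-12 — is 2004-10-12.
The period was tolled for 355 days by the defendant's absence from the jurisdiction (2002-11-14 to 2003-11-04), pushing the deadline to 2005-10-02.
Because the written tolling agreement ran from 2005-06-27 to 2006-04-25, the deadline is extended by 302 days to 2006-07-31.
Nothing else in the chronology tolls or restarts the period.

2006-07-31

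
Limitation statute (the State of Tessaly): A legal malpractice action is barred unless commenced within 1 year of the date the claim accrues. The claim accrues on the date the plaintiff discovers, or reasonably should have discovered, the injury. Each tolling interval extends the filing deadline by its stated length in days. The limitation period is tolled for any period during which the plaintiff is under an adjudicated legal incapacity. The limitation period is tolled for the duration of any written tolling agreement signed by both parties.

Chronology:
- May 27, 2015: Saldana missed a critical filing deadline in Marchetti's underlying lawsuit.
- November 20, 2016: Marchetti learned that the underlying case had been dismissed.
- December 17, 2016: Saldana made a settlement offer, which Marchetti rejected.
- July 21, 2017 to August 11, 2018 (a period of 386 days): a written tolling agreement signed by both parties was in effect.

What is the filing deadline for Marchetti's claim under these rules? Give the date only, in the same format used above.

December 11, 2018

Accrual is tied to discovery, so the period began on November 20, 2016 rather than on May 27, 2015 when the act occurred.
1 year from November 20, 2016 is November 20, 2017.
The written tolling agreement from July 21, 2017 to August 11, 2018 tolled the period for 386 days, extending the deadline to December 11, 2018.
None of the other events listed affects the running of the period under the stated rules.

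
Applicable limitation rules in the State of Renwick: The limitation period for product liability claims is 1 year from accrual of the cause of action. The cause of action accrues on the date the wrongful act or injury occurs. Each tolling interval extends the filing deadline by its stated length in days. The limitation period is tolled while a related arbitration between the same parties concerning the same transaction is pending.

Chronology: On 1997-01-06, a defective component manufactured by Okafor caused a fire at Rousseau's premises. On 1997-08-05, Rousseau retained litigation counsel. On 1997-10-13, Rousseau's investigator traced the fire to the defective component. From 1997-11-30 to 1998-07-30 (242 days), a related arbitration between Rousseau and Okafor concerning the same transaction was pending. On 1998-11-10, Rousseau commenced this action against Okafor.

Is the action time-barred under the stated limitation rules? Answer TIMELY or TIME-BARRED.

TIME-BARRED

The claim accrued on 1997-01-06, when the wrongful act occurred; under the stated occurrence rule the 1997-10-13 discovery does not delay accrual.
Adding the 1 year base period to 1997-01-06 gives a deadline of 1998-01-06, before any tolling.
Because the pending related arbitration ran from 1997-11-30 to 1998-07-30, the deadline is extended by 242 days to 1998-09-05.
The other events in the timeline have no effect on the limitation period under the stated rules.
Rousseau filed on 1998-11-10, after the 1998-09-05 deadline, so the action is time-barred.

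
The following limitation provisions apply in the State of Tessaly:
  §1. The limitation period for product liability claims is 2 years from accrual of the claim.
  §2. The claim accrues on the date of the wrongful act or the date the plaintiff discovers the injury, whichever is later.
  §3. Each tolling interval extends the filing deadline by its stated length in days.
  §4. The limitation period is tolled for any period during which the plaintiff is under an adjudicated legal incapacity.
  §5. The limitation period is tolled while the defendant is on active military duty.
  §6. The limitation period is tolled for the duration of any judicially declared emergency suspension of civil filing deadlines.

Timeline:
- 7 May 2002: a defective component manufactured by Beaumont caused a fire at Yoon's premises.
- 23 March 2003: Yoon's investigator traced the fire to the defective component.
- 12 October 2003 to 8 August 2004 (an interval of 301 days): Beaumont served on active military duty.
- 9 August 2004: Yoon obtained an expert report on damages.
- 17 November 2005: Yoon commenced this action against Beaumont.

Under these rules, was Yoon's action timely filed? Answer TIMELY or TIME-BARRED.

TIMELY

The claim accrued on 23 March 2003 — the later of the 7 May 2002 act and the 23 March 2003 discovery.
The untolled deadline — 2 years after 23 March 2003 — is 23 March 2005.
Because the defendant's active military service ran from 12 October 2003 to 8 August 2004, the deadline is extended by 301 days to 18 January 2006.
None of the other events listed affects the running of the period under the stated rules.
The 17 November 2005 filing precedes the 18 January 2006 deadline; the claim is timely.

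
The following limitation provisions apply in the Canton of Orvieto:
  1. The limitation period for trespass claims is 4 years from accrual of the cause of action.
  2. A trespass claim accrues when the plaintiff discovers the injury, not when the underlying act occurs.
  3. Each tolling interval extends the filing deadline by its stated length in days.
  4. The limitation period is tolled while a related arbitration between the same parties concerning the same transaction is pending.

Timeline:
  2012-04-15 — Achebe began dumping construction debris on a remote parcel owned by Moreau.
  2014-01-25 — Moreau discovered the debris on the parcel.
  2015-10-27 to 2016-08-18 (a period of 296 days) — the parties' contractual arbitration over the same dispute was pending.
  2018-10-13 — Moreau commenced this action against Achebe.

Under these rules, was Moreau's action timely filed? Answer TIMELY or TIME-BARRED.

Accrual is tied to discovery, so the period began on 2014-01-25 rather than on 2012-04-15 when the act occurred.
4 years from 2014-01-25 is 2018-01-25.
The period was tolled for 296 days by the pending related arbitration (2015-10-27 to 2016-08-18), pushing the deadline to 2018-11-17.
The 2018-10-13 filing precedes the 2018-11-17 deadline; the claim is timely.

TIMELY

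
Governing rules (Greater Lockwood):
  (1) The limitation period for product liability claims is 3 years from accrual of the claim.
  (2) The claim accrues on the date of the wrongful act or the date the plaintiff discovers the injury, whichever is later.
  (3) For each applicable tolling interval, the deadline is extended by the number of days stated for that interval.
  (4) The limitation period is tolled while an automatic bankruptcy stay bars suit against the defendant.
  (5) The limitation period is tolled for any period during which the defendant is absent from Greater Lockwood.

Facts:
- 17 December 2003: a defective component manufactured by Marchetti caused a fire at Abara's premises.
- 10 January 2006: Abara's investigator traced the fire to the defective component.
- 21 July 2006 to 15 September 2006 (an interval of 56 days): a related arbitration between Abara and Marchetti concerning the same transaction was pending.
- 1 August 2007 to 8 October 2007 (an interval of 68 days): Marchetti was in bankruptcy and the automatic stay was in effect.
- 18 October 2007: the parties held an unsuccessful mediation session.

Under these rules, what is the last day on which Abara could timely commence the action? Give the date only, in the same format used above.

The claim accrued on 10 January 2006 — the later of the 17 December 2003 act and the 10 January 2006 discovery.
Adding the 3 years base period to 10 January 2006 gives a deadline of 10 January 2009, before any tolling.
Because the automatic bankruptcy stay ran from 1 August 2007 to 8 October 2007, the deadline is extended by 68 days to 19 March 2009.
Although a pending arbitration ran from 21 July 2006 to 15 September 2006, the stated rules do not make that a tolling event, so it is disregarded.
Nothing else in the chronology tolls or restarts the period.

19 March 2009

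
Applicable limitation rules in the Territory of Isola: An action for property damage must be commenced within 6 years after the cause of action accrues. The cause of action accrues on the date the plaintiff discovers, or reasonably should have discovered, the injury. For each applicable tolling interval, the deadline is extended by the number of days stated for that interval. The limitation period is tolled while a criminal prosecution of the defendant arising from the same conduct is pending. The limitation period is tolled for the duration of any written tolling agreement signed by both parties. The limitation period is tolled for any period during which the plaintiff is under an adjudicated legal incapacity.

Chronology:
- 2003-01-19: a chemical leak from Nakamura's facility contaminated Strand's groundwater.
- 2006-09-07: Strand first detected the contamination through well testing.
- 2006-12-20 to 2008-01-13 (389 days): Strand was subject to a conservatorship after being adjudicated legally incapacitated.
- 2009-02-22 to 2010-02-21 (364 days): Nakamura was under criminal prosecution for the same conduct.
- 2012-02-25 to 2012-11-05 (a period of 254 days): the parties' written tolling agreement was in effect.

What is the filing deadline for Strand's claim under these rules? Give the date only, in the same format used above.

Accrual is tied to discovery, so the period began on 2006-09-07 rather than on 2003-01-19 when the act occurred.
6 years from 2006-09-07 is 2012-09-07.
The plaintiff's legal incapacity from 2006-12-20 to 2008-01-13 tolled the period for 389 days, extending the deadline to 2013-10-01.
The period was tolled for 364 days by the pending criminal prosecution (2009-02-22 to 2010-02-21), pushing the deadline to 2014-09-30.
The written tolling agreement from 2012-02-25 to 2012-11-05 tolled the period for 254 days, extending the deadline to 2015-06-11.

2015-06-11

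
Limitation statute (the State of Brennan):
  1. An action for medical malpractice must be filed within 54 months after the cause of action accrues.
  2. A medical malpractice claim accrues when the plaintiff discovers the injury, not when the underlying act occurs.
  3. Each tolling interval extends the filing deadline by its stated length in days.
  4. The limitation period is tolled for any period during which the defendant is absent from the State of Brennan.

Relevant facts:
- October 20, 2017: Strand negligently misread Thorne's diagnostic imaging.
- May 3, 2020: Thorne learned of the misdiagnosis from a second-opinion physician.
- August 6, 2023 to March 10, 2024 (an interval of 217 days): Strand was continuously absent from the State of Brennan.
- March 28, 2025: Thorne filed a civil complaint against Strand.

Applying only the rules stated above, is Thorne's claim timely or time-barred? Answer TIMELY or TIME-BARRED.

Under the discovery rule, the claim accrued on May 3, 2020, when Thorne discovered the injury — not on the October 20, 2017 date of the underlying act.
54 months from May 3, 2020 is November 3, 2024.
Because the defendant's absence from the jurisdiction ran from August 6, 2023 to March 10, 2024, the deadline is extended by 217 days to June 8, 2025.
Filing on March 28, 2025 beat the June 8, 2025 deadline — the action is timely.

TIMELY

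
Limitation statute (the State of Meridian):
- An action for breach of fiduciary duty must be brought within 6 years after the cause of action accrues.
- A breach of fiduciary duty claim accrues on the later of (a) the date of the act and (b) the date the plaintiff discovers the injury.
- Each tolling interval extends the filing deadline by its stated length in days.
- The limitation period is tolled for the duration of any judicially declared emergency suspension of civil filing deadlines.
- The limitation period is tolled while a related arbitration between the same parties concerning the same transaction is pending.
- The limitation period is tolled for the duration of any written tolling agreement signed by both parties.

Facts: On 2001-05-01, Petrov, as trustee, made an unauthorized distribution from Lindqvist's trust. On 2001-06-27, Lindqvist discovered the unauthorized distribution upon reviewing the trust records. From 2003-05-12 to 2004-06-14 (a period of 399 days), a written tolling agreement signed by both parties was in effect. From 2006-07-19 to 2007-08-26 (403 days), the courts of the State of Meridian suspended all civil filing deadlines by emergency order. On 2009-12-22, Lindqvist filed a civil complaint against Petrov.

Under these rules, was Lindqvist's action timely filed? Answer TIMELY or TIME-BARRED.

TIME-BARRED

Taking the later of the act (2001-05-01) and discovery (2001-06-27), the claim accrued on 2001-06-27.
The untolled deadline — 6 years after 2001-06-27 — is 2007-06-27.
The period was tolled for 399 days by the written tolling agreement (2003-05-12 to 2004-06-14), pushing the deadline to 2008-07-30.
Because the emergency suspension of filing deadlines ran from 2006-07-19 to 2007-08-26, the deadline is extended by 403 days to 2009-09-06.
Lindqvist filed on 2009-12-22, after the 2009-09-06 deadline, so the action is time-barred.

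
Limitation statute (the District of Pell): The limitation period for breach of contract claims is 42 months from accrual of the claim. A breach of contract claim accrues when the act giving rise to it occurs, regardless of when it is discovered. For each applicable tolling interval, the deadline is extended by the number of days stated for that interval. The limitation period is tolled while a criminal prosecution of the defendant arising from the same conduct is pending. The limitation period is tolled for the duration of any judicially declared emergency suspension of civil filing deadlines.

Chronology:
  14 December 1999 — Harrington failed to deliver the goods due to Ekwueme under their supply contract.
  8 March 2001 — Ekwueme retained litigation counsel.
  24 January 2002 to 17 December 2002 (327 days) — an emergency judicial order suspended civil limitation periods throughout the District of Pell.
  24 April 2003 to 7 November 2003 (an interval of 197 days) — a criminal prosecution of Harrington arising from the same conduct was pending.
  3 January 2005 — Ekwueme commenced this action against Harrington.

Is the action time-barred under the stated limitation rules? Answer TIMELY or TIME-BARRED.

TIME-BARRED

The limitation period began to run on 14 December 1999.
Adding the 42 months base period to 14 December 1999 gives a deadline of 14 June 2003, before any tolling.
Because the emergency suspension of filing deadlines ran from 24 January 2002 to 17 December 2002, the deadline is extended by 327 days to 6 May 2004.
The period was tolled for 197 days by the pending criminal prosecution (24 April 2003 to 7 November 2003), pushing the deadline to 19 November 2004.
None of the other events listed affects the running of the period under the stated rules.
The 3 January 2005 filing falls after the 19 November 2004 deadline; the claim is time-barred.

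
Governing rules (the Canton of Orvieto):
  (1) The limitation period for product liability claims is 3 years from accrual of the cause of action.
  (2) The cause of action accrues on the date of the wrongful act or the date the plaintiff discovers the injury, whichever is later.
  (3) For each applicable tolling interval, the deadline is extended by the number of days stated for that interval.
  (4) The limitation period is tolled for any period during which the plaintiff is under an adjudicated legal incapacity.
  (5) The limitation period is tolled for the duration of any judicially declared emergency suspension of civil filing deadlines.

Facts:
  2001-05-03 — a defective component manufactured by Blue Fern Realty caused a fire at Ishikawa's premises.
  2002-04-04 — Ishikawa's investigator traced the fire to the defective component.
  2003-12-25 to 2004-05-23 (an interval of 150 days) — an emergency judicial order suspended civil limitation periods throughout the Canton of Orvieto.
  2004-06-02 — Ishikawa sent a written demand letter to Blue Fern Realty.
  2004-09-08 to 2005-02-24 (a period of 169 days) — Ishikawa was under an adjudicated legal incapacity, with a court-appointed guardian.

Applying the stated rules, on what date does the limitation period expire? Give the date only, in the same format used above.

2006-02-17

Taking the later of the act (2001-05-03) and discovery (2002-04-04), the claim accrued on 2002-04-04.
The untolled deadline — 3 years after 2002-04-04 — is 2005-04-04.
The emergency suspension of filing deadlines from 2003-12-25 to 2004-05-23 tolled the period for 150 days, extending the deadline to 2005-09-01.
The period was tolled for 169 days by the plaintiff's legal incapacity (2004-09-08 to 2005-02-24), pushing the deadline to 2006-02-17.
The other events in the timeline have no effect on the limitation period under the stated rules.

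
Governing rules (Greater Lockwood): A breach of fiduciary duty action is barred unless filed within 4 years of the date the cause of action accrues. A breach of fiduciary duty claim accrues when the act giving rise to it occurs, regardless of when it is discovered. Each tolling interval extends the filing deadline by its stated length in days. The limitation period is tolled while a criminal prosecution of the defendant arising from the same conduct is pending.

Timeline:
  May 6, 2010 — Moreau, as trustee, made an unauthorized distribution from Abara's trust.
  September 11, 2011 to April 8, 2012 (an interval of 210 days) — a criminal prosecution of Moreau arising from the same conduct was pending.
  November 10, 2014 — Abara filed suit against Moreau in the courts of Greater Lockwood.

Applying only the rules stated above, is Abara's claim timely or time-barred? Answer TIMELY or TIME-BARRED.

The limitation period began to run on May 6, 2010.
4 years from May 6, 2010 is May 6, 2014.
The period was tolled for 210 days by the pending criminal prosecution (September 11, 2011 to April 8, 2012), pushing the deadline to December 2, 2014.
The November 10, 2014 filing precedes the December 2, 2014 deadline; the claim is timely.

TIMELY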